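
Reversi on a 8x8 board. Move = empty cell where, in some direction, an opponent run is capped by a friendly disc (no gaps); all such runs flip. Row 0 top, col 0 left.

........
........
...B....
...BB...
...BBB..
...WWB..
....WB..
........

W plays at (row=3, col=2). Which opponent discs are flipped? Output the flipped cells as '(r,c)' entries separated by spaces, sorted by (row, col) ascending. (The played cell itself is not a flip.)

Dir NW: first cell '.' (not opp) -> no flip
Dir N: first cell '.' (not opp) -> no flip
Dir NE: opp run (2,3), next='.' -> no flip
Dir W: first cell '.' (not opp) -> no flip
Dir E: opp run (3,3) (3,4), next='.' -> no flip
Dir SW: first cell '.' (not opp) -> no flip
Dir S: first cell '.' (not opp) -> no flip
Dir SE: opp run (4,3) capped by W -> flip

Answer: (4,3)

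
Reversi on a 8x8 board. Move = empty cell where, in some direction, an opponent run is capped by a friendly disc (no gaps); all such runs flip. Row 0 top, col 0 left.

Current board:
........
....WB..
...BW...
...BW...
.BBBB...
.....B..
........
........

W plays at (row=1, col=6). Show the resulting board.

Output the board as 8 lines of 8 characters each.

Answer: ........
....WWW.
...BW...
...BW...
.BBBB...
.....B..
........
........

Derivation:
Place W at (1,6); scan 8 dirs for brackets.
Dir NW: first cell '.' (not opp) -> no flip
Dir N: first cell '.' (not opp) -> no flip
Dir NE: first cell '.' (not opp) -> no flip
Dir W: opp run (1,5) capped by W -> flip
Dir E: first cell '.' (not opp) -> no flip
Dir SW: first cell '.' (not opp) -> no flip
Dir S: first cell '.' (not opp) -> no flip
Dir SE: first cell '.' (not opp) -> no flip
All flips: (1,5)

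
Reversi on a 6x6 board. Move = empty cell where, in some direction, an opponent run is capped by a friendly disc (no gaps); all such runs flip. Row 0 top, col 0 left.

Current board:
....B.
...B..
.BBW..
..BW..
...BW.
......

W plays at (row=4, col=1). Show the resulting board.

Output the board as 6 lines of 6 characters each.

Answer: ....B.
...B..
.BBW..
..WW..
.W.BW.
......

Derivation:
Place W at (4,1); scan 8 dirs for brackets.
Dir NW: first cell '.' (not opp) -> no flip
Dir N: first cell '.' (not opp) -> no flip
Dir NE: opp run (3,2) capped by W -> flip
Dir W: first cell '.' (not opp) -> no flip
Dir E: first cell '.' (not opp) -> no flip
Dir SW: first cell '.' (not opp) -> no flip
Dir S: first cell '.' (not opp) -> no flip
Dir SE: first cell '.' (not opp) -> no flip
All flips: (3,2)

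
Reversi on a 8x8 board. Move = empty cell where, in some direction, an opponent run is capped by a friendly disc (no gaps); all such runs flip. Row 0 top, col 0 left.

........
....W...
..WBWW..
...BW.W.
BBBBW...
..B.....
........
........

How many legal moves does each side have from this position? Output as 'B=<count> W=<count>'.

Answer: B=9 W=4

Derivation:
-- B to move --
(0,3): no bracket -> illegal
(0,4): no bracket -> illegal
(0,5): flips 1 -> legal
(1,1): flips 1 -> legal
(1,2): no bracket -> illegal
(1,3): no bracket -> illegal
(1,5): flips 1 -> legal
(1,6): flips 2 -> legal
(2,1): flips 1 -> legal
(2,6): flips 2 -> legal
(2,7): no bracket -> illegal
(3,1): no bracket -> illegal
(3,2): no bracket -> illegal
(3,5): flips 1 -> legal
(3,7): no bracket -> illegal
(4,5): flips 2 -> legal
(4,6): no bracket -> illegal
(4,7): no bracket -> illegal
(5,3): no bracket -> illegal
(5,4): no bracket -> illegal
(5,5): flips 1 -> legal
B mobility = 9
-- W to move --
(1,2): flips 1 -> legal
(1,3): no bracket -> illegal
(3,0): no bracket -> illegal
(3,1): no bracket -> illegal
(3,2): flips 2 -> legal
(5,0): no bracket -> illegal
(5,1): flips 2 -> legal
(5,3): no bracket -> illegal
(5,4): no bracket -> illegal
(6,1): flips 2 -> legal
(6,2): no bracket -> illegal
(6,3): no bracket -> illegal
W mobility = 4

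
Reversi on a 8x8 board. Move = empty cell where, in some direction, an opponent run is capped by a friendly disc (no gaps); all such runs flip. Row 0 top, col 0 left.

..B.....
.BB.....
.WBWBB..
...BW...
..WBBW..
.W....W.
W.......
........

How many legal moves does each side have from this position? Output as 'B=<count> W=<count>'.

-- B to move --
(1,0): no bracket -> illegal
(1,3): flips 1 -> legal
(1,4): no bracket -> illegal
(2,0): flips 1 -> legal
(3,0): flips 1 -> legal
(3,1): flips 1 -> legal
(3,2): no bracket -> illegal
(3,5): flips 1 -> legal
(3,6): no bracket -> illegal
(4,0): no bracket -> illegal
(4,1): flips 1 -> legal
(4,6): flips 1 -> legal
(4,7): no bracket -> illegal
(5,0): no bracket -> illegal
(5,2): no bracket -> illegal
(5,3): no bracket -> illegal
(5,4): no bracket -> illegal
(5,5): no bracket -> illegal
(5,7): no bracket -> illegal
(6,1): no bracket -> illegal
(6,2): no bracket -> illegal
(6,5): no bracket -> illegal
(6,6): no bracket -> illegal
(6,7): flips 4 -> legal
(7,0): no bracket -> illegal
(7,1): no bracket -> illegal
B mobility = 8
-- W to move --
(0,0): no bracket -> illegal
(0,1): flips 2 -> legal
(0,3): flips 1 -> legal
(1,0): no bracket -> illegal
(1,3): no bracket -> illegal
(1,4): flips 1 -> legal
(1,5): flips 2 -> legal
(1,6): flips 1 -> legal
(2,0): no bracket -> illegal
(2,6): flips 2 -> legal
(3,1): no bracket -> illegal
(3,2): flips 1 -> legal
(3,5): no bracket -> illegal
(3,6): no bracket -> illegal
(5,2): flips 1 -> legal
(5,3): flips 2 -> legal
(5,4): flips 1 -> legal
(5,5): no bracket -> illegal
W mobility = 10

Answer: B=8 W=10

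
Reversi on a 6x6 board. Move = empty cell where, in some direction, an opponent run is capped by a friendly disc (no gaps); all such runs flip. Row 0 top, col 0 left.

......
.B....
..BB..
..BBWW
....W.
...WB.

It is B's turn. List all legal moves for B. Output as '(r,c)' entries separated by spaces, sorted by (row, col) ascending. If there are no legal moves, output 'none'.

(2,4): flips 2 -> legal
(2,5): no bracket -> illegal
(4,2): no bracket -> illegal
(4,3): no bracket -> illegal
(4,5): flips 1 -> legal
(5,2): flips 1 -> legal
(5,5): flips 1 -> legal

Answer: (2,4) (4,5) (5,2) (5,5)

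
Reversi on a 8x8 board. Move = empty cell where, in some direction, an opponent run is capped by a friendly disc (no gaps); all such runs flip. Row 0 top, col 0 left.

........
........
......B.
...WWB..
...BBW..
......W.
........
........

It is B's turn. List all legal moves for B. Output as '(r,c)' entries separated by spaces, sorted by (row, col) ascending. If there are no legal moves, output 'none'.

Answer: (2,2) (2,3) (2,4) (2,5) (3,2) (4,6) (5,5)

Derivation:
(2,2): flips 1 -> legal
(2,3): flips 1 -> legal
(2,4): flips 1 -> legal
(2,5): flips 1 -> legal
(3,2): flips 2 -> legal
(3,6): no bracket -> illegal
(4,2): no bracket -> illegal
(4,6): flips 1 -> legal
(4,7): no bracket -> illegal
(5,4): no bracket -> illegal
(5,5): flips 1 -> legal
(5,7): no bracket -> illegal
(6,5): no bracket -> illegal
(6,6): no bracket -> illegal
(6,7): no bracket -> illegal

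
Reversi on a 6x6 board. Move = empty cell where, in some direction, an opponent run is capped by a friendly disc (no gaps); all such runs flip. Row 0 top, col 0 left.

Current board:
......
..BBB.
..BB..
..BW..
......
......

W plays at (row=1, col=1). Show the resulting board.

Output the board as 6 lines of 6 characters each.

Place W at (1,1); scan 8 dirs for brackets.
Dir NW: first cell '.' (not opp) -> no flip
Dir N: first cell '.' (not opp) -> no flip
Dir NE: first cell '.' (not opp) -> no flip
Dir W: first cell '.' (not opp) -> no flip
Dir E: opp run (1,2) (1,3) (1,4), next='.' -> no flip
Dir SW: first cell '.' (not opp) -> no flip
Dir S: first cell '.' (not opp) -> no flip
Dir SE: opp run (2,2) capped by W -> flip
All flips: (2,2)

Answer: ......
.WBBB.
..WB..
..BW..
......
......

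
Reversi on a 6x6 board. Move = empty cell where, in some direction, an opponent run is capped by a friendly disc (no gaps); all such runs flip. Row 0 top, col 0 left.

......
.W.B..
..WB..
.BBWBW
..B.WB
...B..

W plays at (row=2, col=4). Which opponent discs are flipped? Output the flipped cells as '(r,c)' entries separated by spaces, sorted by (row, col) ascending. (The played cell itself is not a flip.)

Answer: (2,3) (3,4)

Derivation:
Dir NW: opp run (1,3), next='.' -> no flip
Dir N: first cell '.' (not opp) -> no flip
Dir NE: first cell '.' (not opp) -> no flip
Dir W: opp run (2,3) capped by W -> flip
Dir E: first cell '.' (not opp) -> no flip
Dir SW: first cell 'W' (not opp) -> no flip
Dir S: opp run (3,4) capped by W -> flip
Dir SE: first cell 'W' (not opp) -> no flip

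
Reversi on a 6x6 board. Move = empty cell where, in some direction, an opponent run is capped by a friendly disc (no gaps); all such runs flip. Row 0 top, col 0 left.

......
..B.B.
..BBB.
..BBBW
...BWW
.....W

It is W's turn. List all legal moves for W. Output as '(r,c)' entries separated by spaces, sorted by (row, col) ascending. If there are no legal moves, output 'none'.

(0,1): flips 3 -> legal
(0,2): no bracket -> illegal
(0,3): no bracket -> illegal
(0,4): flips 3 -> legal
(0,5): no bracket -> illegal
(1,1): flips 2 -> legal
(1,3): flips 1 -> legal
(1,5): no bracket -> illegal
(2,1): no bracket -> illegal
(2,5): no bracket -> illegal
(3,1): flips 3 -> legal
(4,1): no bracket -> illegal
(4,2): flips 1 -> legal
(5,2): no bracket -> illegal
(5,3): no bracket -> illegal
(5,4): no bracket -> illegal

Answer: (0,1) (0,4) (1,1) (1,3) (3,1) (4,2)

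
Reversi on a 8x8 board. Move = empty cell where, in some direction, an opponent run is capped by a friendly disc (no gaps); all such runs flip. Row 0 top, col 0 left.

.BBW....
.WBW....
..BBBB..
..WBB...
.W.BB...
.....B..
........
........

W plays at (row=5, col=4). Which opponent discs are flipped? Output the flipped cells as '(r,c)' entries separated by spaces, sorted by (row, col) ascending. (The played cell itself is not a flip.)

Dir NW: opp run (4,3) capped by W -> flip
Dir N: opp run (4,4) (3,4) (2,4), next='.' -> no flip
Dir NE: first cell '.' (not opp) -> no flip
Dir W: first cell '.' (not opp) -> no flip
Dir E: opp run (5,5), next='.' -> no flip
Dir SW: first cell '.' (not opp) -> no flip
Dir S: first cell '.' (not opp) -> no flip
Dir SE: first cell '.' (not opp) -> no flip

Answer: (4,3)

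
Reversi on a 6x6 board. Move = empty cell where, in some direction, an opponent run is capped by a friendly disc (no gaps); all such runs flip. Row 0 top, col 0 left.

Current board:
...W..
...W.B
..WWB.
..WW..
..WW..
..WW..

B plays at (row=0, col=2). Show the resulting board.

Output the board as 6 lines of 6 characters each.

Answer: ..BW..
...B.B
..WWB.
..WW..
..WW..
..WW..

Derivation:
Place B at (0,2); scan 8 dirs for brackets.
Dir NW: edge -> no flip
Dir N: edge -> no flip
Dir NE: edge -> no flip
Dir W: first cell '.' (not opp) -> no flip
Dir E: opp run (0,3), next='.' -> no flip
Dir SW: first cell '.' (not opp) -> no flip
Dir S: first cell '.' (not opp) -> no flip
Dir SE: opp run (1,3) capped by B -> flip
All flips: (1,3)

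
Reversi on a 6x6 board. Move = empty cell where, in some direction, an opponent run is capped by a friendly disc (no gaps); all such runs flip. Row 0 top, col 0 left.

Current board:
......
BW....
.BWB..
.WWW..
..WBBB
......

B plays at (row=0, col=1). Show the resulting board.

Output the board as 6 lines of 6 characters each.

Answer: .B....
BB....
.BWB..
.WWW..
..WBBB
......

Derivation:
Place B at (0,1); scan 8 dirs for brackets.
Dir NW: edge -> no flip
Dir N: edge -> no flip
Dir NE: edge -> no flip
Dir W: first cell '.' (not opp) -> no flip
Dir E: first cell '.' (not opp) -> no flip
Dir SW: first cell 'B' (not opp) -> no flip
Dir S: opp run (1,1) capped by B -> flip
Dir SE: first cell '.' (not opp) -> no flip
All flips: (1,1)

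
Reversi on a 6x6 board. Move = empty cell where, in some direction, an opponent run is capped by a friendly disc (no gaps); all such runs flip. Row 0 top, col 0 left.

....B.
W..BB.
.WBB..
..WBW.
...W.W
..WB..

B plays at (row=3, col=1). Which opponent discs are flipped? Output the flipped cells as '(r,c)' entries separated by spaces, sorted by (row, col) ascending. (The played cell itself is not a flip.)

Answer: (3,2)

Derivation:
Dir NW: first cell '.' (not opp) -> no flip
Dir N: opp run (2,1), next='.' -> no flip
Dir NE: first cell 'B' (not opp) -> no flip
Dir W: first cell '.' (not opp) -> no flip
Dir E: opp run (3,2) capped by B -> flip
Dir SW: first cell '.' (not opp) -> no flip
Dir S: first cell '.' (not opp) -> no flip
Dir SE: first cell '.' (not opp) -> no flip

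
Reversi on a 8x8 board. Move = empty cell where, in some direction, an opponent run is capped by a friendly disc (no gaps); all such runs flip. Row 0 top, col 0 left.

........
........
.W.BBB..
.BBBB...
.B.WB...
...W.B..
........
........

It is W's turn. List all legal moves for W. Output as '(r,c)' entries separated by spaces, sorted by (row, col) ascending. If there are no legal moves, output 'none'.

Answer: (1,3) (1,6) (3,5) (4,5) (5,1)

Derivation:
(1,2): no bracket -> illegal
(1,3): flips 2 -> legal
(1,4): no bracket -> illegal
(1,5): no bracket -> illegal
(1,6): flips 2 -> legal
(2,0): no bracket -> illegal
(2,2): no bracket -> illegal
(2,6): no bracket -> illegal
(3,0): no bracket -> illegal
(3,5): flips 1 -> legal
(3,6): no bracket -> illegal
(4,0): no bracket -> illegal
(4,2): no bracket -> illegal
(4,5): flips 1 -> legal
(4,6): no bracket -> illegal
(5,0): no bracket -> illegal
(5,1): flips 2 -> legal
(5,2): no bracket -> illegal
(5,4): no bracket -> illegal
(5,6): no bracket -> illegal
(6,4): no bracket -> illegal
(6,5): no bracket -> illegal
(6,6): no bracket -> illegal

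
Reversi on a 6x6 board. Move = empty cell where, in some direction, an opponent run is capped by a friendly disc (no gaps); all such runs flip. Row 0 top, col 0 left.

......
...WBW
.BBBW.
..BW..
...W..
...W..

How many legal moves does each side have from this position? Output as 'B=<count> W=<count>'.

-- B to move --
(0,2): no bracket -> illegal
(0,3): flips 1 -> legal
(0,4): flips 1 -> legal
(0,5): no bracket -> illegal
(1,2): flips 1 -> legal
(2,5): flips 1 -> legal
(3,4): flips 2 -> legal
(3,5): no bracket -> illegal
(4,2): no bracket -> illegal
(4,4): flips 1 -> legal
(5,2): no bracket -> illegal
(5,4): flips 1 -> legal
B mobility = 7
-- W to move --
(0,3): no bracket -> illegal
(0,4): flips 1 -> legal
(0,5): no bracket -> illegal
(1,0): flips 2 -> legal
(1,1): flips 1 -> legal
(1,2): no bracket -> illegal
(2,0): flips 3 -> legal
(2,5): no bracket -> illegal
(3,0): no bracket -> illegal
(3,1): flips 2 -> legal
(3,4): no bracket -> illegal
(4,1): no bracket -> illegal
(4,2): no bracket -> illegal
W mobility = 5

Answer: B=7 W=5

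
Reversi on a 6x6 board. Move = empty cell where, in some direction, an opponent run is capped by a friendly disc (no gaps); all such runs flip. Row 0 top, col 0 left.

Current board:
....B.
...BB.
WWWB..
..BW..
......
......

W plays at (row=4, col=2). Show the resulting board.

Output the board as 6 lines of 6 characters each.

Answer: ....B.
...BB.
WWWB..
..WW..
..W...
......

Derivation:
Place W at (4,2); scan 8 dirs for brackets.
Dir NW: first cell '.' (not opp) -> no flip
Dir N: opp run (3,2) capped by W -> flip
Dir NE: first cell 'W' (not opp) -> no flip
Dir W: first cell '.' (not opp) -> no flip
Dir E: first cell '.' (not opp) -> no flip
Dir SW: first cell '.' (not opp) -> no flip
Dir S: first cell '.' (not opp) -> no flip
Dir SE: first cell '.' (not opp) -> no flip
All flips: (3,2)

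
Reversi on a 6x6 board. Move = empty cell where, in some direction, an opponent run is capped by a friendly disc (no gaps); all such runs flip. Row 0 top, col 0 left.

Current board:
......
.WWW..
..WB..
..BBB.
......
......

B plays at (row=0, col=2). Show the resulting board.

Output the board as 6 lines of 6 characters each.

Answer: ..B...
.WBW..
..BB..
..BBB.
......
......

Derivation:
Place B at (0,2); scan 8 dirs for brackets.
Dir NW: edge -> no flip
Dir N: edge -> no flip
Dir NE: edge -> no flip
Dir W: first cell '.' (not opp) -> no flip
Dir E: first cell '.' (not opp) -> no flip
Dir SW: opp run (1,1), next='.' -> no flip
Dir S: opp run (1,2) (2,2) capped by B -> flip
Dir SE: opp run (1,3), next='.' -> no flip
All flips: (1,2) (2,2)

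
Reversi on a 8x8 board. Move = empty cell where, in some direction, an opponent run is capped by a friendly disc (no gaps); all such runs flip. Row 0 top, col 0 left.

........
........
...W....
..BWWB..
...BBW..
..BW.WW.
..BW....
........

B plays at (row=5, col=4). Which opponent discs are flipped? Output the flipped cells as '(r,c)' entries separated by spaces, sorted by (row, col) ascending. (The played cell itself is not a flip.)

Answer: (5,3)

Derivation:
Dir NW: first cell 'B' (not opp) -> no flip
Dir N: first cell 'B' (not opp) -> no flip
Dir NE: opp run (4,5), next='.' -> no flip
Dir W: opp run (5,3) capped by B -> flip
Dir E: opp run (5,5) (5,6), next='.' -> no flip
Dir SW: opp run (6,3), next='.' -> no flip
Dir S: first cell '.' (not opp) -> no flip
Dir SE: first cell '.' (not opp) -> no flip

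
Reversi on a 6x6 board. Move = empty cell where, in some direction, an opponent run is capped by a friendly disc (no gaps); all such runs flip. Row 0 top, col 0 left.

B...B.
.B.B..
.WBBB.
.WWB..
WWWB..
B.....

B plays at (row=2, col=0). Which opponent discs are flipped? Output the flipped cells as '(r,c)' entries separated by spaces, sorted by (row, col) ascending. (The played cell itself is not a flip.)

Dir NW: edge -> no flip
Dir N: first cell '.' (not opp) -> no flip
Dir NE: first cell 'B' (not opp) -> no flip
Dir W: edge -> no flip
Dir E: opp run (2,1) capped by B -> flip
Dir SW: edge -> no flip
Dir S: first cell '.' (not opp) -> no flip
Dir SE: opp run (3,1) (4,2), next='.' -> no flip

Answer: (2,1)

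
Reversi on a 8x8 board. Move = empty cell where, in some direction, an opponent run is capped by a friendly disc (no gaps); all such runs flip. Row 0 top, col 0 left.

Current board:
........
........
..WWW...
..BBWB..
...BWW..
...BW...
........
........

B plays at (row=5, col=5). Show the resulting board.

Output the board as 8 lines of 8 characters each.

Place B at (5,5); scan 8 dirs for brackets.
Dir NW: opp run (4,4) capped by B -> flip
Dir N: opp run (4,5) capped by B -> flip
Dir NE: first cell '.' (not opp) -> no flip
Dir W: opp run (5,4) capped by B -> flip
Dir E: first cell '.' (not opp) -> no flip
Dir SW: first cell '.' (not opp) -> no flip
Dir S: first cell '.' (not opp) -> no flip
Dir SE: first cell '.' (not opp) -> no flip
All flips: (4,4) (4,5) (5,4)

Answer: ........
........
..WWW...
..BBWB..
...BBB..
...BBB..
........
........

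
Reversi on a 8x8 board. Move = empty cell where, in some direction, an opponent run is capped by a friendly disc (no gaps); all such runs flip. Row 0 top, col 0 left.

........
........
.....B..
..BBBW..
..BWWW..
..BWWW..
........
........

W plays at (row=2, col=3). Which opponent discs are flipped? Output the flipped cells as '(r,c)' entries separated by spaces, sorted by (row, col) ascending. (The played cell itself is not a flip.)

Answer: (3,3) (3,4)

Derivation:
Dir NW: first cell '.' (not opp) -> no flip
Dir N: first cell '.' (not opp) -> no flip
Dir NE: first cell '.' (not opp) -> no flip
Dir W: first cell '.' (not opp) -> no flip
Dir E: first cell '.' (not opp) -> no flip
Dir SW: opp run (3,2), next='.' -> no flip
Dir S: opp run (3,3) capped by W -> flip
Dir SE: opp run (3,4) capped by W -> flip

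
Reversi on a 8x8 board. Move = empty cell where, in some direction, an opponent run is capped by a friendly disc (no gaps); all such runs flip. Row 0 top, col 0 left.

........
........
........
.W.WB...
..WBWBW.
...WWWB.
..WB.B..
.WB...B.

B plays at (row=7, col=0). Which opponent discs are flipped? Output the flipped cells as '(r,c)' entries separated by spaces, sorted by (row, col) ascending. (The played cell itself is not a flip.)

Answer: (7,1)

Derivation:
Dir NW: edge -> no flip
Dir N: first cell '.' (not opp) -> no flip
Dir NE: first cell '.' (not opp) -> no flip
Dir W: edge -> no flip
Dir E: opp run (7,1) capped by B -> flip
Dir SW: edge -> no flip
Dir S: edge -> no flip
Dir SE: edge -> no flip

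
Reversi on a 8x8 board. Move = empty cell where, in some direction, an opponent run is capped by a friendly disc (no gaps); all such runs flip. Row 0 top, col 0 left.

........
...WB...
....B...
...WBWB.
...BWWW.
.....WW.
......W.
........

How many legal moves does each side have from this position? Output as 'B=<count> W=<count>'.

Answer: B=10 W=8

Derivation:
-- B to move --
(0,2): flips 1 -> legal
(0,3): no bracket -> illegal
(0,4): no bracket -> illegal
(1,2): flips 1 -> legal
(2,2): no bracket -> illegal
(2,3): flips 1 -> legal
(2,5): no bracket -> illegal
(2,6): no bracket -> illegal
(3,2): flips 1 -> legal
(3,7): no bracket -> illegal
(4,2): flips 1 -> legal
(4,7): flips 3 -> legal
(5,3): no bracket -> illegal
(5,4): flips 2 -> legal
(5,7): flips 2 -> legal
(6,4): no bracket -> illegal
(6,5): no bracket -> illegal
(6,7): flips 2 -> legal
(7,5): no bracket -> illegal
(7,6): flips 3 -> legal
(7,7): no bracket -> illegal
B mobility = 10
-- W to move --
(0,3): no bracket -> illegal
(0,4): flips 3 -> legal
(0,5): no bracket -> illegal
(1,5): flips 2 -> legal
(2,3): flips 1 -> legal
(2,5): no bracket -> illegal
(2,6): flips 1 -> legal
(2,7): flips 1 -> legal
(3,2): no bracket -> illegal
(3,7): flips 1 -> legal
(4,2): flips 1 -> legal
(4,7): no bracket -> illegal
(5,2): no bracket -> illegal
(5,3): flips 1 -> legal
(5,4): no bracket -> illegal
W mobility = 8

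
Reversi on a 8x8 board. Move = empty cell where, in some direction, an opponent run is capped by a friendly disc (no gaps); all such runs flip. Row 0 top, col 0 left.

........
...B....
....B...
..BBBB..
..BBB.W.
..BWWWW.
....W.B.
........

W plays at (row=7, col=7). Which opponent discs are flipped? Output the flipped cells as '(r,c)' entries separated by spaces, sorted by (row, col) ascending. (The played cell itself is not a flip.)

Dir NW: opp run (6,6) capped by W -> flip
Dir N: first cell '.' (not opp) -> no flip
Dir NE: edge -> no flip
Dir W: first cell '.' (not opp) -> no flip
Dir E: edge -> no flip
Dir SW: edge -> no flip
Dir S: edge -> no flip
Dir SE: edge -> no flip

Answer: (6,6)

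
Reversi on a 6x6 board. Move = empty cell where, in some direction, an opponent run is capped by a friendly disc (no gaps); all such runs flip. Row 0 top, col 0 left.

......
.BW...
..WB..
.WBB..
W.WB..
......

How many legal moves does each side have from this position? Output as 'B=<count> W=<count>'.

Answer: B=8 W=5

Derivation:
-- B to move --
(0,1): flips 1 -> legal
(0,2): flips 2 -> legal
(0,3): no bracket -> illegal
(1,3): flips 1 -> legal
(2,0): no bracket -> illegal
(2,1): flips 1 -> legal
(3,0): flips 1 -> legal
(4,1): flips 1 -> legal
(5,0): no bracket -> illegal
(5,1): flips 1 -> legal
(5,2): flips 1 -> legal
(5,3): no bracket -> illegal
B mobility = 8
-- W to move --
(0,0): flips 1 -> legal
(0,1): no bracket -> illegal
(0,2): no bracket -> illegal
(1,0): flips 1 -> legal
(1,3): no bracket -> illegal
(1,4): no bracket -> illegal
(2,0): no bracket -> illegal
(2,1): no bracket -> illegal
(2,4): flips 2 -> legal
(3,4): flips 3 -> legal
(4,1): no bracket -> illegal
(4,4): flips 2 -> legal
(5,2): no bracket -> illegal
(5,3): no bracket -> illegal
(5,4): no bracket -> illegal
W mobility = 5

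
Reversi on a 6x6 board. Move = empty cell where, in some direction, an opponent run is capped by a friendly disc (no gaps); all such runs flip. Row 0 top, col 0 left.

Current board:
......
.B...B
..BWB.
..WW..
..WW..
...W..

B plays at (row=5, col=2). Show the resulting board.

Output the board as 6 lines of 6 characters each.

Place B at (5,2); scan 8 dirs for brackets.
Dir NW: first cell '.' (not opp) -> no flip
Dir N: opp run (4,2) (3,2) capped by B -> flip
Dir NE: opp run (4,3), next='.' -> no flip
Dir W: first cell '.' (not opp) -> no flip
Dir E: opp run (5,3), next='.' -> no flip
Dir SW: edge -> no flip
Dir S: edge -> no flip
Dir SE: edge -> no flip
All flips: (3,2) (4,2)

Answer: ......
.B...B
..BWB.
..BW..
..BW..
..BW..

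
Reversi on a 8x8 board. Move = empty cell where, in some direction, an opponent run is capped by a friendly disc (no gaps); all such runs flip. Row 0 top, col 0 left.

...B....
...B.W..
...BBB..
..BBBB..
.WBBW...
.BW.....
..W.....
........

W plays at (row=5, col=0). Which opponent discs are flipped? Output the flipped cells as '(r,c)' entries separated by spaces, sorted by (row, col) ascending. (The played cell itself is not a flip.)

Dir NW: edge -> no flip
Dir N: first cell '.' (not opp) -> no flip
Dir NE: first cell 'W' (not opp) -> no flip
Dir W: edge -> no flip
Dir E: opp run (5,1) capped by W -> flip
Dir SW: edge -> no flip
Dir S: first cell '.' (not opp) -> no flip
Dir SE: first cell '.' (not opp) -> no flip

Answer: (5,1)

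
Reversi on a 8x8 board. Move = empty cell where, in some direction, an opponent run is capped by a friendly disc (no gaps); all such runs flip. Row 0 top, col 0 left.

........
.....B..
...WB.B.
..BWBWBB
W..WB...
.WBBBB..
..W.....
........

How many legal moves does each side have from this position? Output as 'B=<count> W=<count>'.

Answer: B=9 W=14

Derivation:
-- B to move --
(1,2): flips 1 -> legal
(1,3): flips 3 -> legal
(1,4): flips 1 -> legal
(2,2): flips 2 -> legal
(2,5): no bracket -> illegal
(3,0): no bracket -> illegal
(3,1): no bracket -> illegal
(4,1): no bracket -> illegal
(4,2): flips 2 -> legal
(4,5): no bracket -> illegal
(4,6): flips 1 -> legal
(5,0): flips 1 -> legal
(6,0): no bracket -> illegal
(6,1): no bracket -> illegal
(6,3): no bracket -> illegal
(7,1): flips 1 -> legal
(7,2): flips 1 -> legal
(7,3): no bracket -> illegal
B mobility = 9
-- W to move --
(0,4): no bracket -> illegal
(0,5): no bracket -> illegal
(0,6): flips 2 -> legal
(1,3): flips 1 -> legal
(1,4): no bracket -> illegal
(1,6): no bracket -> illegal
(1,7): flips 1 -> legal
(2,1): flips 1 -> legal
(2,2): no bracket -> illegal
(2,5): flips 2 -> legal
(2,7): no bracket -> illegal
(3,1): flips 1 -> legal
(4,1): flips 1 -> legal
(4,2): flips 1 -> legal
(4,5): flips 2 -> legal
(4,6): no bracket -> illegal
(4,7): no bracket -> illegal
(5,6): flips 4 -> legal
(6,1): flips 1 -> legal
(6,3): flips 1 -> legal
(6,4): no bracket -> illegal
(6,5): flips 1 -> legal
(6,6): flips 2 -> legal
W mobility = 14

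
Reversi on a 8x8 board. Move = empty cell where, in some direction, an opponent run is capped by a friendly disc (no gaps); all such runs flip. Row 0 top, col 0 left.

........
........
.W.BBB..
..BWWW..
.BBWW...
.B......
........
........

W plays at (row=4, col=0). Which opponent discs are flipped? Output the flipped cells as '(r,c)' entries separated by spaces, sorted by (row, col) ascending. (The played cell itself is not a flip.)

Answer: (4,1) (4,2)

Derivation:
Dir NW: edge -> no flip
Dir N: first cell '.' (not opp) -> no flip
Dir NE: first cell '.' (not opp) -> no flip
Dir W: edge -> no flip
Dir E: opp run (4,1) (4,2) capped by W -> flip
Dir SW: edge -> no flip
Dir S: first cell '.' (not opp) -> no flip
Dir SE: opp run (5,1), next='.' -> no flip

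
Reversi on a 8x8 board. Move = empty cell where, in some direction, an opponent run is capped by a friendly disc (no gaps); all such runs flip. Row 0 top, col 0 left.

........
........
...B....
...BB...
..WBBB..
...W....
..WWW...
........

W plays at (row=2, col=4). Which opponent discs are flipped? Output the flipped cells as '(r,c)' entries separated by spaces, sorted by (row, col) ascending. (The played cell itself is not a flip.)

Dir NW: first cell '.' (not opp) -> no flip
Dir N: first cell '.' (not opp) -> no flip
Dir NE: first cell '.' (not opp) -> no flip
Dir W: opp run (2,3), next='.' -> no flip
Dir E: first cell '.' (not opp) -> no flip
Dir SW: opp run (3,3) capped by W -> flip
Dir S: opp run (3,4) (4,4), next='.' -> no flip
Dir SE: first cell '.' (not opp) -> no flip

Answer: (3,3)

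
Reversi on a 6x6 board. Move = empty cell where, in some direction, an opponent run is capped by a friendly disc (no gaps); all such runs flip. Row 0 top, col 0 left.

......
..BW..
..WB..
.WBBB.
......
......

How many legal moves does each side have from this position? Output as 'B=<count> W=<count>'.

-- B to move --
(0,2): no bracket -> illegal
(0,3): flips 1 -> legal
(0,4): no bracket -> illegal
(1,1): flips 1 -> legal
(1,4): flips 1 -> legal
(2,0): no bracket -> illegal
(2,1): flips 1 -> legal
(2,4): no bracket -> illegal
(3,0): flips 1 -> legal
(4,0): no bracket -> illegal
(4,1): no bracket -> illegal
(4,2): no bracket -> illegal
B mobility = 5
-- W to move --
(0,1): no bracket -> illegal
(0,2): flips 1 -> legal
(0,3): no bracket -> illegal
(1,1): flips 1 -> legal
(1,4): no bracket -> illegal
(2,1): no bracket -> illegal
(2,4): flips 1 -> legal
(2,5): no bracket -> illegal
(3,5): flips 3 -> legal
(4,1): no bracket -> illegal
(4,2): flips 1 -> legal
(4,3): flips 2 -> legal
(4,4): flips 1 -> legal
(4,5): no bracket -> illegal
W mobility = 7

Answer: B=5 W=7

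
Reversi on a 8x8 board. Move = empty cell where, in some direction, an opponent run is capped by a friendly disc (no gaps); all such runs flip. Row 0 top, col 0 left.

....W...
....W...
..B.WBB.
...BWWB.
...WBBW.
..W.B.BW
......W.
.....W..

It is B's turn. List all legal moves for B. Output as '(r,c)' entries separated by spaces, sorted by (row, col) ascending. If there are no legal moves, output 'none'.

Answer: (0,3) (1,5) (2,3) (3,2) (4,2) (4,7) (5,3) (6,1) (7,6)

Derivation:
(0,3): flips 1 -> legal
(0,5): no bracket -> illegal
(1,3): no bracket -> illegal
(1,5): flips 1 -> legal
(2,3): flips 2 -> legal
(3,2): flips 1 -> legal
(3,7): no bracket -> illegal
(4,1): no bracket -> illegal
(4,2): flips 1 -> legal
(4,7): flips 1 -> legal
(5,1): no bracket -> illegal
(5,3): flips 1 -> legal
(5,5): no bracket -> illegal
(6,1): flips 3 -> legal
(6,2): no bracket -> illegal
(6,3): no bracket -> illegal
(6,4): no bracket -> illegal
(6,5): no bracket -> illegal
(6,7): no bracket -> illegal
(7,4): no bracket -> illegal
(7,6): flips 1 -> legal
(7,7): no bracket -> illegal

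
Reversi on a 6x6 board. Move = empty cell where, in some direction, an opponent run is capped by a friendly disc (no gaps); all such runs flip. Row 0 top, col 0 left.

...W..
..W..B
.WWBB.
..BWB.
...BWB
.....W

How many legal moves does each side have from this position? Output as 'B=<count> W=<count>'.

-- B to move --
(0,1): flips 1 -> legal
(0,2): flips 2 -> legal
(0,4): no bracket -> illegal
(1,0): flips 1 -> legal
(1,1): no bracket -> illegal
(1,3): no bracket -> illegal
(1,4): no bracket -> illegal
(2,0): flips 2 -> legal
(3,0): no bracket -> illegal
(3,1): no bracket -> illegal
(3,5): no bracket -> illegal
(4,2): flips 1 -> legal
(5,3): no bracket -> illegal
(5,4): flips 1 -> legal
B mobility = 6
-- W to move --
(0,4): no bracket -> illegal
(0,5): no bracket -> illegal
(1,3): flips 1 -> legal
(1,4): flips 2 -> legal
(2,5): flips 2 -> legal
(3,1): flips 1 -> legal
(3,5): flips 2 -> legal
(4,1): no bracket -> illegal
(4,2): flips 2 -> legal
(5,2): no bracket -> illegal
(5,3): flips 1 -> legal
(5,4): flips 2 -> legal
W mobility = 8

Answer: B=6 W=8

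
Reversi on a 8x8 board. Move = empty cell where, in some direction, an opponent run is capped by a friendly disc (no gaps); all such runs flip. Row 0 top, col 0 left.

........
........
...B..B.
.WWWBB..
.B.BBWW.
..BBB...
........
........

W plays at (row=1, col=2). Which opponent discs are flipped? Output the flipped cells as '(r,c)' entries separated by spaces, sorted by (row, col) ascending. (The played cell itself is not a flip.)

Dir NW: first cell '.' (not opp) -> no flip
Dir N: first cell '.' (not opp) -> no flip
Dir NE: first cell '.' (not opp) -> no flip
Dir W: first cell '.' (not opp) -> no flip
Dir E: first cell '.' (not opp) -> no flip
Dir SW: first cell '.' (not opp) -> no flip
Dir S: first cell '.' (not opp) -> no flip
Dir SE: opp run (2,3) (3,4) capped by W -> flip

Answer: (2,3) (3,4)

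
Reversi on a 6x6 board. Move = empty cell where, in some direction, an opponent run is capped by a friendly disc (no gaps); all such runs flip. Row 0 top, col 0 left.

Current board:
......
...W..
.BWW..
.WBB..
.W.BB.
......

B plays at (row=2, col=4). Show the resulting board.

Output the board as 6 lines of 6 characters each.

Answer: ......
...W..
.BBBB.
.WBB..
.W.BB.
......

Derivation:
Place B at (2,4); scan 8 dirs for brackets.
Dir NW: opp run (1,3), next='.' -> no flip
Dir N: first cell '.' (not opp) -> no flip
Dir NE: first cell '.' (not opp) -> no flip
Dir W: opp run (2,3) (2,2) capped by B -> flip
Dir E: first cell '.' (not opp) -> no flip
Dir SW: first cell 'B' (not opp) -> no flip
Dir S: first cell '.' (not opp) -> no flip
Dir SE: first cell '.' (not opp) -> no flip
All flips: (2,2) (2,3)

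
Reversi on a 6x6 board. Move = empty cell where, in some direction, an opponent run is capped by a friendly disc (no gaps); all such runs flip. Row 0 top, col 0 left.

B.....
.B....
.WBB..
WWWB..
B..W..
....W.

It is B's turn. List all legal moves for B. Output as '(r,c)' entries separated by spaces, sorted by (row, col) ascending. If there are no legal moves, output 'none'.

(1,0): no bracket -> illegal
(1,2): no bracket -> illegal
(2,0): flips 2 -> legal
(3,4): no bracket -> illegal
(4,1): flips 3 -> legal
(4,2): flips 1 -> legal
(4,4): no bracket -> illegal
(4,5): no bracket -> illegal
(5,2): no bracket -> illegal
(5,3): flips 1 -> legal
(5,5): no bracket -> illegal

Answer: (2,0) (4,1) (4,2) (5,3)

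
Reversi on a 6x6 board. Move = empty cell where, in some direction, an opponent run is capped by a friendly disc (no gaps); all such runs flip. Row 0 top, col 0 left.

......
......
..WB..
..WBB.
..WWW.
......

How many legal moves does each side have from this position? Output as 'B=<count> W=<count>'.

-- B to move --
(1,1): flips 1 -> legal
(1,2): no bracket -> illegal
(1,3): no bracket -> illegal
(2,1): flips 1 -> legal
(3,1): flips 1 -> legal
(3,5): no bracket -> illegal
(4,1): flips 1 -> legal
(4,5): no bracket -> illegal
(5,1): flips 1 -> legal
(5,2): flips 1 -> legal
(5,3): flips 1 -> legal
(5,4): flips 1 -> legal
(5,5): flips 1 -> legal
B mobility = 9
-- W to move --
(1,2): no bracket -> illegal
(1,3): flips 2 -> legal
(1,4): flips 1 -> legal
(2,4): flips 3 -> legal
(2,5): flips 1 -> legal
(3,5): flips 2 -> legal
(4,5): no bracket -> illegal
W mobility = 5

Answer: B=9 W=5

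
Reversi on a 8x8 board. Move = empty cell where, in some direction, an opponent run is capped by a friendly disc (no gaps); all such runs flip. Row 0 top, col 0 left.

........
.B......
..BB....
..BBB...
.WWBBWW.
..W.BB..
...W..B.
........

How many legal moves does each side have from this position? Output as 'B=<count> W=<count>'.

Answer: B=11 W=6

Derivation:
-- B to move --
(3,0): no bracket -> illegal
(3,1): no bracket -> illegal
(3,5): flips 1 -> legal
(3,6): flips 1 -> legal
(3,7): flips 1 -> legal
(4,0): flips 2 -> legal
(4,7): flips 2 -> legal
(5,0): flips 1 -> legal
(5,1): flips 1 -> legal
(5,3): no bracket -> illegal
(5,6): flips 1 -> legal
(5,7): no bracket -> illegal
(6,1): flips 1 -> legal
(6,2): flips 2 -> legal
(6,4): no bracket -> illegal
(7,2): flips 1 -> legal
(7,3): no bracket -> illegal
(7,4): no bracket -> illegal
B mobility = 11
-- W to move --
(0,0): no bracket -> illegal
(0,1): no bracket -> illegal
(0,2): no bracket -> illegal
(1,0): no bracket -> illegal
(1,2): flips 4 -> legal
(1,3): no bracket -> illegal
(1,4): flips 2 -> legal
(2,0): no bracket -> illegal
(2,1): no bracket -> illegal
(2,4): flips 1 -> legal
(2,5): flips 2 -> legal
(3,1): no bracket -> illegal
(3,5): no bracket -> illegal
(5,3): no bracket -> illegal
(5,6): no bracket -> illegal
(5,7): no bracket -> illegal
(6,4): flips 1 -> legal
(6,5): flips 1 -> legal
(6,7): no bracket -> illegal
(7,5): no bracket -> illegal
(7,6): no bracket -> illegal
(7,7): no bracket -> illegal
W mobility = 6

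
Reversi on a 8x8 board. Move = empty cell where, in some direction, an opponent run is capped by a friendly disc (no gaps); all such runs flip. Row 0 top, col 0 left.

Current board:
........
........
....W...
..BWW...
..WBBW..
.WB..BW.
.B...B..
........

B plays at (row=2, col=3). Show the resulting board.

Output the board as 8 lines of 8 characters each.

Place B at (2,3); scan 8 dirs for brackets.
Dir NW: first cell '.' (not opp) -> no flip
Dir N: first cell '.' (not opp) -> no flip
Dir NE: first cell '.' (not opp) -> no flip
Dir W: first cell '.' (not opp) -> no flip
Dir E: opp run (2,4), next='.' -> no flip
Dir SW: first cell 'B' (not opp) -> no flip
Dir S: opp run (3,3) capped by B -> flip
Dir SE: opp run (3,4) (4,5) (5,6), next='.' -> no flip
All flips: (3,3)

Answer: ........
........
...BW...
..BBW...
..WBBW..
.WB..BW.
.B...B..
........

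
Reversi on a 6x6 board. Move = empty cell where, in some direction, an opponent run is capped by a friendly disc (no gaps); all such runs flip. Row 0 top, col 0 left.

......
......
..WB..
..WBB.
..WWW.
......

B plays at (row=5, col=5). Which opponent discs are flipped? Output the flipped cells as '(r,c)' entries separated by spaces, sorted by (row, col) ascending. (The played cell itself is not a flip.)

Dir NW: opp run (4,4) capped by B -> flip
Dir N: first cell '.' (not opp) -> no flip
Dir NE: edge -> no flip
Dir W: first cell '.' (not opp) -> no flip
Dir E: edge -> no flip
Dir SW: edge -> no flip
Dir S: edge -> no flip
Dir SE: edge -> no flip

Answer: (4,4)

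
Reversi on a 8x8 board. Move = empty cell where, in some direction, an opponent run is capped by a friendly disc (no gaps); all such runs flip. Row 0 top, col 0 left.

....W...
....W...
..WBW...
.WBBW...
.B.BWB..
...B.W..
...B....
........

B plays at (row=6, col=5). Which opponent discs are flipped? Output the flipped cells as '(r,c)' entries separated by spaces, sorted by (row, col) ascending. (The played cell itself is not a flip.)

Dir NW: first cell '.' (not opp) -> no flip
Dir N: opp run (5,5) capped by B -> flip
Dir NE: first cell '.' (not opp) -> no flip
Dir W: first cell '.' (not opp) -> no flip
Dir E: first cell '.' (not opp) -> no flip
Dir SW: first cell '.' (not opp) -> no flip
Dir S: first cell '.' (not opp) -> no flip
Dir SE: first cell '.' (not opp) -> no flip

Answer: (5,5)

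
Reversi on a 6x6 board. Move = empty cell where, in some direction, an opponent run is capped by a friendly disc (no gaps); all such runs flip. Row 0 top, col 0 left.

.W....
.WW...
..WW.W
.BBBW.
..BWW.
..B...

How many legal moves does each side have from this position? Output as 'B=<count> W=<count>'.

Answer: B=9 W=4

Derivation:
-- B to move --
(0,0): flips 2 -> legal
(0,2): flips 2 -> legal
(0,3): no bracket -> illegal
(1,0): no bracket -> illegal
(1,3): flips 2 -> legal
(1,4): flips 1 -> legal
(1,5): no bracket -> illegal
(2,0): no bracket -> illegal
(2,1): no bracket -> illegal
(2,4): no bracket -> illegal
(3,5): flips 1 -> legal
(4,5): flips 2 -> legal
(5,3): flips 1 -> legal
(5,4): flips 1 -> legal
(5,5): flips 1 -> legal
B mobility = 9
-- W to move --
(2,0): no bracket -> illegal
(2,1): flips 1 -> legal
(2,4): no bracket -> illegal
(3,0): flips 3 -> legal
(4,0): flips 1 -> legal
(4,1): flips 2 -> legal
(5,1): no bracket -> illegal
(5,3): no bracket -> illegal
W mobility = 4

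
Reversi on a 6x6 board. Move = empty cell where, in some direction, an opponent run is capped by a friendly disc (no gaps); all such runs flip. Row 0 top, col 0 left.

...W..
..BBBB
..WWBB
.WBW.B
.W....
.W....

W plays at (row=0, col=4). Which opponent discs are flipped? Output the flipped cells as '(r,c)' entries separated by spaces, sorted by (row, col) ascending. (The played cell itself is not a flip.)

Answer: (1,3)

Derivation:
Dir NW: edge -> no flip
Dir N: edge -> no flip
Dir NE: edge -> no flip
Dir W: first cell 'W' (not opp) -> no flip
Dir E: first cell '.' (not opp) -> no flip
Dir SW: opp run (1,3) capped by W -> flip
Dir S: opp run (1,4) (2,4), next='.' -> no flip
Dir SE: opp run (1,5), next=edge -> no flip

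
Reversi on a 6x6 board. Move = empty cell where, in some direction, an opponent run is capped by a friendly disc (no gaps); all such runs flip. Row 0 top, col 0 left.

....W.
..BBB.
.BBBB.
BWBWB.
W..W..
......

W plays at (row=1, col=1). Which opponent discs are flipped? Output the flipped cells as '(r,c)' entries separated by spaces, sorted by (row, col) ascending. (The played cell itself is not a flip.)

Answer: (2,1) (2,2)

Derivation:
Dir NW: first cell '.' (not opp) -> no flip
Dir N: first cell '.' (not opp) -> no flip
Dir NE: first cell '.' (not opp) -> no flip
Dir W: first cell '.' (not opp) -> no flip
Dir E: opp run (1,2) (1,3) (1,4), next='.' -> no flip
Dir SW: first cell '.' (not opp) -> no flip
Dir S: opp run (2,1) capped by W -> flip
Dir SE: opp run (2,2) capped by W -> flip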